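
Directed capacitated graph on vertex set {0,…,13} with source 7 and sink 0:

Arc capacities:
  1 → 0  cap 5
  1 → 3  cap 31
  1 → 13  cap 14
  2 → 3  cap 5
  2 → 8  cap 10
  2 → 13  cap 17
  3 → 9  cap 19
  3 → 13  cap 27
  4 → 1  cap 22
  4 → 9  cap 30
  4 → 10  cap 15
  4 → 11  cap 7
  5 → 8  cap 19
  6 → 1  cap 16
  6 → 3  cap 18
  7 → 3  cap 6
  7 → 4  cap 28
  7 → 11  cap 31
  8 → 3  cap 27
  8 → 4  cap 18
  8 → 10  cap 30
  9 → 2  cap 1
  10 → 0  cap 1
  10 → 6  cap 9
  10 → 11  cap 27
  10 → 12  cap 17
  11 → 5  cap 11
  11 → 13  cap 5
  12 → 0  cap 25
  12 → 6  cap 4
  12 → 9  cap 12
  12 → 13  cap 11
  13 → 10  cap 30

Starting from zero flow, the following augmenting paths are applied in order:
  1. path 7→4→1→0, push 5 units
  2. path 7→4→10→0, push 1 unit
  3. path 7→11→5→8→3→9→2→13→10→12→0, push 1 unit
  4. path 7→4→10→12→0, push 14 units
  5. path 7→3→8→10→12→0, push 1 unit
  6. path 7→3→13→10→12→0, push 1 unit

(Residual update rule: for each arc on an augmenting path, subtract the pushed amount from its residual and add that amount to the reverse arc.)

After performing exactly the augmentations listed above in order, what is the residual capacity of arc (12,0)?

Residual capacity of (12,0): 8

after path 1 (7→4→1→0, push 5): res(12,0)=25
after path 2 (7→4→10→0, push 1): res(12,0)=25
after path 3 (7→11→5→8→3→9→2→13→10→12→0, push 1): res(12,0)=24
after path 4 (7→4→10→12→0, push 14): res(12,0)=10
after path 5 (7→3→8→10→12→0, push 1): res(12,0)=9
after path 6 (7→3→13→10→12→0, push 1): res(12,0)=8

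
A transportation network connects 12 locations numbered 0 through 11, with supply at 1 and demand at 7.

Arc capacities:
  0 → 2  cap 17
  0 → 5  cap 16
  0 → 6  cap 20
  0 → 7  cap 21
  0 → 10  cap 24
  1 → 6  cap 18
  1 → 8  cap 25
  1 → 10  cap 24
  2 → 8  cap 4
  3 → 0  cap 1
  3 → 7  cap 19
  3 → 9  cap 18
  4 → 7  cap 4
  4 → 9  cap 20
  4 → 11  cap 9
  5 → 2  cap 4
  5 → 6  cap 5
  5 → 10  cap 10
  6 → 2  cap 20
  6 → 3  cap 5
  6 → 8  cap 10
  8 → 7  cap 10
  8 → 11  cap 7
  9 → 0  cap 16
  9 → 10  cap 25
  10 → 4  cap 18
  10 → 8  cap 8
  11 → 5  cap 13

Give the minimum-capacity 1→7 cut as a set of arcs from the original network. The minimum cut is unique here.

augment #1: 1→8→7 push 10
augment #2: 1→6→3→7 push 5
augment #3: 1→10→4→7 push 4
augment #4: 1→10→4→9→0→7 push 14
max flow = 33; residual-reachable set from 1 gives S-side
cut edges (S→T): {(6,3), (8,7), (10,4)} total cap 33

Min-cut arcs: {(6,3), (8,7), (10,4)} (total capacity 33)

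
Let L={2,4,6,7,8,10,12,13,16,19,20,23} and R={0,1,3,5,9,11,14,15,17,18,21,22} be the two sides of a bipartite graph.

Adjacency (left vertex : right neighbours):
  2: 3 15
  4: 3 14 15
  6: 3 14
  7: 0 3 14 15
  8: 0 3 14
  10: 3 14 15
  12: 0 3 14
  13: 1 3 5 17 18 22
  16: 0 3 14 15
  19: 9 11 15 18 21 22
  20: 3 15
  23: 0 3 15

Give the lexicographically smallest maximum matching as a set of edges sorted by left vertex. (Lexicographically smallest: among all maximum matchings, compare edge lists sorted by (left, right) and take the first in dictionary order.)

Lex-smallest maximum matching: {(2,3), (4,14), (7,0), (10,15), (13,1), (19,9)}

|M| = 6 (so the lex-smallest maximum matching has 6 edges)
process left vertices in ascending order; for each, take the smallest-labelled available neighbour that still permits 6 edges overall, or leave it unmatched if none does
lex-smallest matching: {2-3, 4-14, 7-0, 10-15, 13-1, 19-9}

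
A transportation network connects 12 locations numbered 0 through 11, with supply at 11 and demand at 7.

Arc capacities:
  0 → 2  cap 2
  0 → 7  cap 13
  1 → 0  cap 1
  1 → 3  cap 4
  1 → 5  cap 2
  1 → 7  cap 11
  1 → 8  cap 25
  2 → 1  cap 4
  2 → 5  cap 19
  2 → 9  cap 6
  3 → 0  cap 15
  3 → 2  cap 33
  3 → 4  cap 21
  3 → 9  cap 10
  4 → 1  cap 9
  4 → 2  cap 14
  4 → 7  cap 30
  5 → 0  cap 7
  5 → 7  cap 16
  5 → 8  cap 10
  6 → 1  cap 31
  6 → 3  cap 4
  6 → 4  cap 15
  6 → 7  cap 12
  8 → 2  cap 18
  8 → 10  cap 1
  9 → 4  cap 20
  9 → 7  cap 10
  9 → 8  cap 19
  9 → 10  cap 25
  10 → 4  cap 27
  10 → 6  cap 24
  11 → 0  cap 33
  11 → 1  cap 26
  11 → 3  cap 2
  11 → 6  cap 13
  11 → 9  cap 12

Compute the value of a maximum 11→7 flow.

Maximum flow value: 68

augment #1: 11→0→7 bottleneck 13, total now 13
augment #2: 11→1→7 bottleneck 11, total now 24
augment #3: 11→6→7 bottleneck 12, total now 36
augment #4: 11→9→7 bottleneck 10, total now 46
augment #5: 11→1→5→7 bottleneck 2, total now 48
augment #6: 11→3→4→7 bottleneck 2, total now 50
augment #7: 11→6→4→7 bottleneck 1, total now 51
augment #8: 11→9→4→7 bottleneck 2, total now 53
augment #9: 11→0→2→5→7 bottleneck 2, total now 55
augment #10: 11→1→3→4→7 bottleneck 4, total now 59
augment #11: 11→1→8→2→5→7 bottleneck 9, total now 68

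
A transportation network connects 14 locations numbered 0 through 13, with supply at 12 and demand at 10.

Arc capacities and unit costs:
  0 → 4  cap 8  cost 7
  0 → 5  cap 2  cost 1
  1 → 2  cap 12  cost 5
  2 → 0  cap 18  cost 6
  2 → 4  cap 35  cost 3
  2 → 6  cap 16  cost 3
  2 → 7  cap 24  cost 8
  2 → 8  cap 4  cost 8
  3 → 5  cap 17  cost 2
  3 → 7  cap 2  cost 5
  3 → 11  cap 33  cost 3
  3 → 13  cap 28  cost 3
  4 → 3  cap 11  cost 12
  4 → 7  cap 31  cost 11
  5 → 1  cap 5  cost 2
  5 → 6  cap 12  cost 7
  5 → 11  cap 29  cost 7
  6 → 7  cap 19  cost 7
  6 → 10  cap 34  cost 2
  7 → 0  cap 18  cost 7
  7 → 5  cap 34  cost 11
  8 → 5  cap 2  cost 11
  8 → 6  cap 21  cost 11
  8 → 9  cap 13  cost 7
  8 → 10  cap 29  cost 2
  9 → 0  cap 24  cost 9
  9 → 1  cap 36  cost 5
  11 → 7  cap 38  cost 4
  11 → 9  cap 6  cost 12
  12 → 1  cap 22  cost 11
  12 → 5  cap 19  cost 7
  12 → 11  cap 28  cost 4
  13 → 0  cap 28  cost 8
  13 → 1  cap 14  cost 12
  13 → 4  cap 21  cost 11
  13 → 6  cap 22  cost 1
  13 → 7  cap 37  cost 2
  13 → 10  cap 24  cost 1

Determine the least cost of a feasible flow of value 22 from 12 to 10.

Minimum cost for 22 units: 392

shortest-cost path #1: 12→5→6→10 push 12 @ unit cost 16 (adds 192)
shortest-cost path #2: 12→5→1→2→6→10 push 5 @ unit cost 19 (adds 95)
shortest-cost path #3: 12→1→2→6→10 push 5 @ unit cost 21 (adds 105)
total cost = 392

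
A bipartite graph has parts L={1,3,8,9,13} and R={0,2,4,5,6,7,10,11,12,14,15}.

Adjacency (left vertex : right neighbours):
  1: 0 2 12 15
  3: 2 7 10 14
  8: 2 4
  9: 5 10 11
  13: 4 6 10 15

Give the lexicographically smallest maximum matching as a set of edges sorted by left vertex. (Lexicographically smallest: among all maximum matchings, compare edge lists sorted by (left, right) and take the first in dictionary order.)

|M| = 5 (so the lex-smallest maximum matching has 5 edges)
process left vertices in ascending order; for each, take the smallest-labelled available neighbour that still permits 5 edges overall, or leave it unmatched if none does
lex-smallest matching: {1-0, 3-2, 8-4, 9-5, 13-6}

Lex-smallest maximum matching: {(1,0), (3,2), (8,4), (9,5), (13,6)}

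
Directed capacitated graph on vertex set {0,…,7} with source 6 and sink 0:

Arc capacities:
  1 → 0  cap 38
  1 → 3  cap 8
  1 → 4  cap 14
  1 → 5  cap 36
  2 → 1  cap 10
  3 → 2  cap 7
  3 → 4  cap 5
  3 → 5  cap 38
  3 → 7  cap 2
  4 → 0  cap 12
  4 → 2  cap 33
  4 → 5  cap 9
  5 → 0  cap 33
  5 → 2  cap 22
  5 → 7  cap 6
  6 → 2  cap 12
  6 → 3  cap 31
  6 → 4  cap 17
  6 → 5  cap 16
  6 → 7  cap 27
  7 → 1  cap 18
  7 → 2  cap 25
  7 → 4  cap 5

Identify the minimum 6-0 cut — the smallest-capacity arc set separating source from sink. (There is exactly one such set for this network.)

Min-cut arcs: {(2,1), (4,0), (5,0), (7,1)} (total capacity 73)

augment #1: 6→4→0 push 12
augment #2: 6→5→0 push 16
augment #3: 6→2→1→0 push 10
augment #4: 6→3→5→0 push 17
augment #5: 6→7→1→0 push 18
max flow = 73; residual-reachable set from 6 gives S-side
cut edges (S→T): {(2,1), (4,0), (5,0), (7,1)} total cap 73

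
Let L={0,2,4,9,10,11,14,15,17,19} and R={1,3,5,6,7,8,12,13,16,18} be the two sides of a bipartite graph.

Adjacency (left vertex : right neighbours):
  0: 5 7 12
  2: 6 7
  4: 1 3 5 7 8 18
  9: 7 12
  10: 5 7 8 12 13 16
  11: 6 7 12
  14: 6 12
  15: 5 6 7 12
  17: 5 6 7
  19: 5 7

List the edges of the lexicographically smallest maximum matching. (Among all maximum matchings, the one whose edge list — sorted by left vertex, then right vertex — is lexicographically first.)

|M| = 6 (so the lex-smallest maximum matching has 6 edges)
process left vertices in ascending order; for each, take the smallest-labelled available neighbour that still permits 6 edges overall, or leave it unmatched if none does
lex-smallest matching: {0-5, 2-6, 4-1, 9-7, 10-8, 11-12}

Lex-smallest maximum matching: {(0,5), (2,6), (4,1), (9,7), (10,8), (11,12)}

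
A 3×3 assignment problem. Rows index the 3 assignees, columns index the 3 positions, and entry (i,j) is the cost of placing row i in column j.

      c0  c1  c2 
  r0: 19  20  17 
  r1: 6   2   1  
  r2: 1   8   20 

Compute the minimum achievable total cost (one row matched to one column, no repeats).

optimal assignment: row0→col2 (cost 17), row1→col1 (cost 2), row2→col0 (cost 1)
total = 17 + 2 + 1 = 20

Minimum assignment cost: 20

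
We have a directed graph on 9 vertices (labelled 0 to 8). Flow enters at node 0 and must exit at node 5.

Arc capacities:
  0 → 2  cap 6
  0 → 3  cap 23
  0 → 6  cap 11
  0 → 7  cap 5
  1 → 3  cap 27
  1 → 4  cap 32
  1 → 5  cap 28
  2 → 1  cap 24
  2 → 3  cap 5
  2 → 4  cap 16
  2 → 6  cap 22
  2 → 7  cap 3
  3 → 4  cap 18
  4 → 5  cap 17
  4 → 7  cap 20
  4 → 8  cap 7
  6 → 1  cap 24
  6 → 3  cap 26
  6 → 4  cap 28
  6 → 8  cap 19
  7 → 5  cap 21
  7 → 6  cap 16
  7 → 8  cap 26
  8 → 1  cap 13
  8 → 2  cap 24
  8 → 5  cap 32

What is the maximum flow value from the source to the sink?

augment #1: 0→7→5 bottleneck 5, total now 5
augment #2: 0→2→1→5 bottleneck 6, total now 11
augment #3: 0→3→4→5 bottleneck 17, total now 28
augment #4: 0→6→1→5 bottleneck 11, total now 39
augment #5: 0→3→4→7→5 bottleneck 1, total now 40

Maximum flow value: 40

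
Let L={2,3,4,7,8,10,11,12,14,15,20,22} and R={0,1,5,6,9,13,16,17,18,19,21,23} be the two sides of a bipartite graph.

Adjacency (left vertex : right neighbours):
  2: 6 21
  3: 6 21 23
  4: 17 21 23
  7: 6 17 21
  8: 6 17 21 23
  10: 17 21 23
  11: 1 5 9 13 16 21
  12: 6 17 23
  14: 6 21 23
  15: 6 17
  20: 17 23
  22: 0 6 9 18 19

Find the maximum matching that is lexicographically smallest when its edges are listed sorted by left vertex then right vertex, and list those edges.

Lex-smallest maximum matching: {(2,6), (3,21), (4,17), (8,23), (11,1), (22,0)}

|M| = 6 (so the lex-smallest maximum matching has 6 edges)
process left vertices in ascending order; for each, take the smallest-labelled available neighbour that still permits 6 edges overall, or leave it unmatched if none does
lex-smallest matching: {2-6, 3-21, 4-17, 8-23, 11-1, 22-0}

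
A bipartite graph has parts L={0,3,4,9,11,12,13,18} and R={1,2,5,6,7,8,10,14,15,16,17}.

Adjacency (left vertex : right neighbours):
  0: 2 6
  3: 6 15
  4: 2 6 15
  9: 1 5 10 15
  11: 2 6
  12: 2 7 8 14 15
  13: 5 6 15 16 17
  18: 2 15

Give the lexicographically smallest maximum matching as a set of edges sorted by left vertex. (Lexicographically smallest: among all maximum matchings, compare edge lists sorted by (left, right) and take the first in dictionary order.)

|M| = 6 (so the lex-smallest maximum matching has 6 edges)
process left vertices in ascending order; for each, take the smallest-labelled available neighbour that still permits 6 edges overall, or leave it unmatched if none does
lex-smallest matching: {0-2, 3-6, 4-15, 9-1, 12-7, 13-5}

Lex-smallest maximum matching: {(0,2), (3,6), (4,15), (9,1), (12,7), (13,5)}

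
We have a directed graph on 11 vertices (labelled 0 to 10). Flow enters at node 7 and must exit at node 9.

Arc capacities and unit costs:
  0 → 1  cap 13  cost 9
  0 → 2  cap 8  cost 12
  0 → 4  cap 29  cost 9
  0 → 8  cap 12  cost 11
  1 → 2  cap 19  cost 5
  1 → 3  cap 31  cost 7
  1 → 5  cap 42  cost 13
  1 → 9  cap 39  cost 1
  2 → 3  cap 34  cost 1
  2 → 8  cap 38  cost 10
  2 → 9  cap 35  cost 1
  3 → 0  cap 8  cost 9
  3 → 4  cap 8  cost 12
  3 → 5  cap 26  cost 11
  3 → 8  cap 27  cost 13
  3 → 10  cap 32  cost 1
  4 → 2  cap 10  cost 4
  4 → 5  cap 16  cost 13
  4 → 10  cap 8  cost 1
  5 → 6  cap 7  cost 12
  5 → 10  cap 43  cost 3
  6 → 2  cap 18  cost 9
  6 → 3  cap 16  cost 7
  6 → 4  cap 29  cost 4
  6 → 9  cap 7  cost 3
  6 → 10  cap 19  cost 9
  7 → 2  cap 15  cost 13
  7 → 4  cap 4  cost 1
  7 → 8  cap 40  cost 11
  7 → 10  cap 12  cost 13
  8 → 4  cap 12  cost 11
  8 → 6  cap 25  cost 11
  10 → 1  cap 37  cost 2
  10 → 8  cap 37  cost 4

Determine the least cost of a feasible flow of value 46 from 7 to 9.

shortest-cost path #1: 7→4→10→1→9 push 4 @ unit cost 5 (adds 20)
shortest-cost path #2: 7→2→9 push 15 @ unit cost 14 (adds 210)
shortest-cost path #3: 7→10→1→9 push 12 @ unit cost 16 (adds 192)
shortest-cost path #4: 7→8→6→9 push 7 @ unit cost 25 (adds 175)
shortest-cost path #5: 7→8→4→10→1→9 push 4 @ unit cost 26 (adds 104)
shortest-cost path #6: 7→8→4→2→9 push 4 @ unit cost 27 (adds 108)
total cost = 809

Minimum cost for 46 units: 809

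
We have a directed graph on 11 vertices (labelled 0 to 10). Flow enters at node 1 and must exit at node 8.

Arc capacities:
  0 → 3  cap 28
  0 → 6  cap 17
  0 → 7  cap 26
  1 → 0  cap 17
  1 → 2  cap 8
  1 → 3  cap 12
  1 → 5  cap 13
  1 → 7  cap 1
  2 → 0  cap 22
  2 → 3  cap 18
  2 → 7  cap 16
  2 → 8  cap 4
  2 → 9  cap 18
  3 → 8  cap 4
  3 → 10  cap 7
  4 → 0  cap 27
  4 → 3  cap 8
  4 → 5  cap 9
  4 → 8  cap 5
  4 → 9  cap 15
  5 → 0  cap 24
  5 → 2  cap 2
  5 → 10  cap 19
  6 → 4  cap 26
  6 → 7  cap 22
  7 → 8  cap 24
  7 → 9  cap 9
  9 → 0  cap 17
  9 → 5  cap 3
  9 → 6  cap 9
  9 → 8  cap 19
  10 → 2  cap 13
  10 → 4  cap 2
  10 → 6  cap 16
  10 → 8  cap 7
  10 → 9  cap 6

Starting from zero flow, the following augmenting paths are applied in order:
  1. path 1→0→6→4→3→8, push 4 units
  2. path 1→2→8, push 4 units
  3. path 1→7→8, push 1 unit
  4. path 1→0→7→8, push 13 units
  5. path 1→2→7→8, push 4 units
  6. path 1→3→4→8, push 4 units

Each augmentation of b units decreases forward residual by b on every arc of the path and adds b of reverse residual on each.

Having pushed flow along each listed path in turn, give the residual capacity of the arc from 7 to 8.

after path 1 (1→0→6→4→3→8, push 4): res(7,8)=24
after path 2 (1→2→8, push 4): res(7,8)=24
after path 3 (1→7→8, push 1): res(7,8)=23
after path 4 (1→0→7→8, push 13): res(7,8)=10
after path 5 (1→2→7→8, push 4): res(7,8)=6
after path 6 (1→3→4→8, push 4): res(7,8)=6

Residual capacity of (7,8): 6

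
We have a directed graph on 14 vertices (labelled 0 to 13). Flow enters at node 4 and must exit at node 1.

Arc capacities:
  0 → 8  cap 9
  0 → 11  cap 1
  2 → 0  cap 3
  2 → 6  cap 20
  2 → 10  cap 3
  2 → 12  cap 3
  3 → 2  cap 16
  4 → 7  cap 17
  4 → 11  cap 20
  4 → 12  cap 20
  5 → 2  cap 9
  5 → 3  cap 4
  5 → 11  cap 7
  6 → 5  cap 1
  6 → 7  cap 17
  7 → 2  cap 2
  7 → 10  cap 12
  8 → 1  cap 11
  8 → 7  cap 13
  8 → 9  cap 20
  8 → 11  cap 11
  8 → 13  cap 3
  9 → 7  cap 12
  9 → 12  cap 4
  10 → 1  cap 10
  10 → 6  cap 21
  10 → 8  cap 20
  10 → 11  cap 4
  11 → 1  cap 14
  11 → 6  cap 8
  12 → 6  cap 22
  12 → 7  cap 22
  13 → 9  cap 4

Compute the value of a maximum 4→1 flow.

Maximum flow value: 29

augment #1: 4→11→1 bottleneck 14, total now 14
augment #2: 4→7→10→1 bottleneck 10, total now 24
augment #3: 4→7→10→8→1 bottleneck 2, total now 26
augment #4: 4→7→2→0→8→1 bottleneck 2, total now 28
augment #5: 4→11→6→5→2→0→8→1 bottleneck 1, total now 29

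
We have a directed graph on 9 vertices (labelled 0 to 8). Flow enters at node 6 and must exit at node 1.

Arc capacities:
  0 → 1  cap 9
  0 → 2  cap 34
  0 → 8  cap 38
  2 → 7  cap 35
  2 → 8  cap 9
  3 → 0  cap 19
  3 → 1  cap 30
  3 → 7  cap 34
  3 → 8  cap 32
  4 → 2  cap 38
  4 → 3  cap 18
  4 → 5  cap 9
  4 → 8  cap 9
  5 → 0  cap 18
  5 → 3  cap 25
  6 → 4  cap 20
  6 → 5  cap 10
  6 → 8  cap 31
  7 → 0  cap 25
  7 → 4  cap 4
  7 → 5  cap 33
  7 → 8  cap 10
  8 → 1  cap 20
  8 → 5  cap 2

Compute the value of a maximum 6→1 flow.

Maximum flow value: 52

augment #1: 6→8→1 bottleneck 20, total now 20
augment #2: 6→4→3→1 bottleneck 18, total now 38
augment #3: 6→5→0→1 bottleneck 9, total now 47
augment #4: 6→5→3→1 bottleneck 1, total now 48
augment #5: 6→4→5→3→1 bottleneck 2, total now 50
augment #6: 6→8→5→3→1 bottleneck 2, total now 52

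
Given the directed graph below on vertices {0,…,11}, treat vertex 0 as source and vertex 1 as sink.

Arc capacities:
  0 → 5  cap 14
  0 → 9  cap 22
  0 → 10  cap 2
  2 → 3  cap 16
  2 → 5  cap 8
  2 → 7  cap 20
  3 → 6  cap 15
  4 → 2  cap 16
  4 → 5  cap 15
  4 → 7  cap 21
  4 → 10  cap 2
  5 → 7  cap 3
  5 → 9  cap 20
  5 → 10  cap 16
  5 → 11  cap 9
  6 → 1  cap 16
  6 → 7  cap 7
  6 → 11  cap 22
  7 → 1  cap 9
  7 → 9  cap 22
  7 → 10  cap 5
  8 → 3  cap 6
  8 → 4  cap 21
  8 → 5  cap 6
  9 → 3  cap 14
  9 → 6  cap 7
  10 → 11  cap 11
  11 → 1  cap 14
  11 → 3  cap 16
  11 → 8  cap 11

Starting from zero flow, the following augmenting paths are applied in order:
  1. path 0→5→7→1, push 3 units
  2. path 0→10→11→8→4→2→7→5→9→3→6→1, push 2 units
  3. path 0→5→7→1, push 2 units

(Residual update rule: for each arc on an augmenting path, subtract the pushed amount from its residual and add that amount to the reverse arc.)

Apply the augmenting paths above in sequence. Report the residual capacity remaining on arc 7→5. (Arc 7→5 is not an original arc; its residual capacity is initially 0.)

Residual capacity of (7,5): 3

after path 1 (0→5→7→1, push 3): res(7,5)=3
after path 2 (0→10→11→8→4→2→7→5→9→3→6→1, push 2): res(7,5)=1
after path 3 (0→5→7→1, push 2): res(7,5)=3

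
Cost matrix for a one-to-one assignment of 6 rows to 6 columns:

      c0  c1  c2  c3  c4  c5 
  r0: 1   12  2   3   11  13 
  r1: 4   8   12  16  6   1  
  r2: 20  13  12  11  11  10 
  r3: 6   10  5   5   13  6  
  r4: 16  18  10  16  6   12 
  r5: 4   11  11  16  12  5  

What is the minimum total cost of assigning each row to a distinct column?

Minimum assignment cost: 31

optimal assignment: row0→col2 (cost 2), row1→col5 (cost 1), row2→col1 (cost 13), row3→col3 (cost 5), row4→col4 (cost 6), row5→col0 (cost 4)
total = 2 + 1 + 13 + 5 + 6 + 4 = 31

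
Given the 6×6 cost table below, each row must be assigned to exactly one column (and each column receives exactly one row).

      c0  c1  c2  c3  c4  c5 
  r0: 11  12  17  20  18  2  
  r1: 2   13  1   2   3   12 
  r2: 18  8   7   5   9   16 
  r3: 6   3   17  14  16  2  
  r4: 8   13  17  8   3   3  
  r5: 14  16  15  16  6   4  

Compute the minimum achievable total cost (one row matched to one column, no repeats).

optimal assignment: row0→col5 (cost 2), row1→col2 (cost 1), row2→col3 (cost 5), row3→col1 (cost 3), row4→col0 (cost 8), row5→col4 (cost 6)
total = 2 + 1 + 5 + 3 + 8 + 6 = 25

Minimum assignment cost: 25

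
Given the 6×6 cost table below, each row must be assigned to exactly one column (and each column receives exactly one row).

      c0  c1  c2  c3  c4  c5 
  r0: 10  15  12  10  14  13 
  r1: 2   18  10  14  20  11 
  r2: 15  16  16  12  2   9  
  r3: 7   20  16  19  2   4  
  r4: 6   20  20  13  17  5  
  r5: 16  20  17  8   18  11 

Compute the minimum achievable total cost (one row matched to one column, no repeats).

Minimum assignment cost: 45

one of 2 optimal assignments: row0→col1 (cost 15), row1→col2 (cost 10), row2→col4 (cost 2), row3→col5 (cost 4), row4→col0 (cost 6), row5→col3 (cost 8)
total = 15 + 10 + 2 + 4 + 6 + 8 = 45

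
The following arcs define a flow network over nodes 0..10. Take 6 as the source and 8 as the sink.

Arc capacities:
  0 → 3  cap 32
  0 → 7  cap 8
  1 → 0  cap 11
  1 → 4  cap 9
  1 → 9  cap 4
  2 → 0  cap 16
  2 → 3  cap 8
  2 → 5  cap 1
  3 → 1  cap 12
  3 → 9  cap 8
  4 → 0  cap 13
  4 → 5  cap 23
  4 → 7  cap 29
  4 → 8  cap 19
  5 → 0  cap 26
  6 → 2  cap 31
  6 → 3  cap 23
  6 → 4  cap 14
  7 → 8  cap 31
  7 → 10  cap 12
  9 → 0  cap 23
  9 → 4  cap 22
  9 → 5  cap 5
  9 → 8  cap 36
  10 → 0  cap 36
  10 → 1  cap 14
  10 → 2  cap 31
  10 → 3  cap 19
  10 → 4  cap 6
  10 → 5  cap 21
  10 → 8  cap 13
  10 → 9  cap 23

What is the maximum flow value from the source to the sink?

augment #1: 6→4→8 bottleneck 14, total now 14
augment #2: 6→3→9→8 bottleneck 8, total now 22
augment #3: 6→2→0→7→8 bottleneck 8, total now 30
augment #4: 6→3→1→4→8 bottleneck 5, total now 35
augment #5: 6→3→1→9→8 bottleneck 4, total now 39
augment #6: 6→3→1→4→7→8 bottleneck 3, total now 42

Maximum flow value: 42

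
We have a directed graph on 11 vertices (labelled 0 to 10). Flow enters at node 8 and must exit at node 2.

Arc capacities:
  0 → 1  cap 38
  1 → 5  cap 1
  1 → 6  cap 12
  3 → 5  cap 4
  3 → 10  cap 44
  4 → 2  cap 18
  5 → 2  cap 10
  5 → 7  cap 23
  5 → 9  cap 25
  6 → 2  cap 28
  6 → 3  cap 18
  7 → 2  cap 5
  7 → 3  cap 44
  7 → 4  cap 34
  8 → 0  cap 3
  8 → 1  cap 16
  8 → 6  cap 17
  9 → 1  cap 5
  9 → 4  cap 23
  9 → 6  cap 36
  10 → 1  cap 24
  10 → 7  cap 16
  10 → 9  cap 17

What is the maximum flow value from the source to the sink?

Maximum flow value: 30

augment #1: 8→6→2 bottleneck 17, total now 17
augment #2: 8→1→5→2 bottleneck 1, total now 18
augment #3: 8→1→6→2 bottleneck 11, total now 29
augment #4: 8→1→6→3→5→2 bottleneck 1, total now 30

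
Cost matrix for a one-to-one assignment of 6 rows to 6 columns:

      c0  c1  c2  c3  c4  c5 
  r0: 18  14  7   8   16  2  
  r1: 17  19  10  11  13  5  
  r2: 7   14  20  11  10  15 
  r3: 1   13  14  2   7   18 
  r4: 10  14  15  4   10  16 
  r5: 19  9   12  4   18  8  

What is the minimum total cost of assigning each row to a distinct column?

Minimum assignment cost: 36

one of 2 optimal assignments: row0→col2 (cost 7), row1→col5 (cost 5), row2→col4 (cost 10), row3→col0 (cost 1), row4→col3 (cost 4), row5→col1 (cost 9)
total = 7 + 5 + 10 + 1 + 4 + 9 = 36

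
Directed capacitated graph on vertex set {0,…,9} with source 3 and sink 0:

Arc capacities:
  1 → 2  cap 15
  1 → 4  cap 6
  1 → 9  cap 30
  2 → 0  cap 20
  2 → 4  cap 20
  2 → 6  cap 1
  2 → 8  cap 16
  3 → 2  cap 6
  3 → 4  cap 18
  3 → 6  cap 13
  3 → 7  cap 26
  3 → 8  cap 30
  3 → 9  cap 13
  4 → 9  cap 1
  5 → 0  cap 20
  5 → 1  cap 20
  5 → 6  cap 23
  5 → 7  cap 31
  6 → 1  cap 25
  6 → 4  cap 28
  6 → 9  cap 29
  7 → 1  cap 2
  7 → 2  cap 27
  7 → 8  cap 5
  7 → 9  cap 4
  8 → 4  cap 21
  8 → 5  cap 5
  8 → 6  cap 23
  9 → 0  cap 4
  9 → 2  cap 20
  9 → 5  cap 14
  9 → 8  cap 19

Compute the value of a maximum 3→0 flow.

Maximum flow value: 43

augment #1: 3→2→0 bottleneck 6, total now 6
augment #2: 3→9→0 bottleneck 4, total now 10
augment #3: 3→7→2→0 bottleneck 14, total now 24
augment #4: 3→8→5→0 bottleneck 5, total now 29
augment #5: 3→9→5→0 bottleneck 9, total now 38
augment #6: 3→4→9→5→0 bottleneck 1, total now 39
augment #7: 3→6→9→5→0 bottleneck 4, total now 43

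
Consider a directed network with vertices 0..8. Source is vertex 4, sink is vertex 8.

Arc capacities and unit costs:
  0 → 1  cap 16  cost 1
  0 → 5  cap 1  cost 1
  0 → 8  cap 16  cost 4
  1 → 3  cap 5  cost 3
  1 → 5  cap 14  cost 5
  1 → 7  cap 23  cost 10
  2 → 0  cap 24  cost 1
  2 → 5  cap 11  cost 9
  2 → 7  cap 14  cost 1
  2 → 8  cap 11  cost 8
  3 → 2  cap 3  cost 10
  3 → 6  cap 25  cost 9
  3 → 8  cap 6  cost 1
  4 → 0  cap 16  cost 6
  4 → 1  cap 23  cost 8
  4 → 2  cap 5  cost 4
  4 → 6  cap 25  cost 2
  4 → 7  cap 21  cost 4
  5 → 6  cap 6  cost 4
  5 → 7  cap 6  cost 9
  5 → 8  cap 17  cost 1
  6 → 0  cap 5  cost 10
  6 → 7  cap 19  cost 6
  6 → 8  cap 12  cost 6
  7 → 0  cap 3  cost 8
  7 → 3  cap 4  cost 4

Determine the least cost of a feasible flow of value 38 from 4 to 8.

Minimum cost for 38 units: 357

shortest-cost path #1: 4→2→0→5→8 push 1 @ unit cost 7 (adds 7)
shortest-cost path #2: 4→6→8 push 12 @ unit cost 8 (adds 96)
shortest-cost path #3: 4→7→3→8 push 4 @ unit cost 9 (adds 36)
shortest-cost path #4: 4→2→0→8 push 4 @ unit cost 9 (adds 36)
shortest-cost path #5: 4→0→8 push 12 @ unit cost 10 (adds 120)
shortest-cost path #6: 4→0→1→3→8 push 2 @ unit cost 11 (adds 22)
shortest-cost path #7: 4→0→2→8 push 2 @ unit cost 13 (adds 26)
shortest-cost path #8: 4→1→5→8 push 1 @ unit cost 14 (adds 14)
total cost = 357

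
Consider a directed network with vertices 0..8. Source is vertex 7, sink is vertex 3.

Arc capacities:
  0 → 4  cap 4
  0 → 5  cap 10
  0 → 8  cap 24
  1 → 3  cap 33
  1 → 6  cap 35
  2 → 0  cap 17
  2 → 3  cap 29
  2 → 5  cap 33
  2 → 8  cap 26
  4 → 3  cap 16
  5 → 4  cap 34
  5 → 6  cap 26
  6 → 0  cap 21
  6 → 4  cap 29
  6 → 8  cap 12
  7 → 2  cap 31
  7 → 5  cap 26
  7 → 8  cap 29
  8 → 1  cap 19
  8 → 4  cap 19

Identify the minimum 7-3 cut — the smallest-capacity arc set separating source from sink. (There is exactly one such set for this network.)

augment #1: 7→2→3 push 29
augment #2: 7→5→4→3 push 16
augment #3: 7→8→1→3 push 19
max flow = 64; residual-reachable set from 7 gives S-side
cut edges (S→T): {(2,3), (4,3), (8,1)} total cap 64

Min-cut arcs: {(2,3), (4,3), (8,1)} (total capacity 64)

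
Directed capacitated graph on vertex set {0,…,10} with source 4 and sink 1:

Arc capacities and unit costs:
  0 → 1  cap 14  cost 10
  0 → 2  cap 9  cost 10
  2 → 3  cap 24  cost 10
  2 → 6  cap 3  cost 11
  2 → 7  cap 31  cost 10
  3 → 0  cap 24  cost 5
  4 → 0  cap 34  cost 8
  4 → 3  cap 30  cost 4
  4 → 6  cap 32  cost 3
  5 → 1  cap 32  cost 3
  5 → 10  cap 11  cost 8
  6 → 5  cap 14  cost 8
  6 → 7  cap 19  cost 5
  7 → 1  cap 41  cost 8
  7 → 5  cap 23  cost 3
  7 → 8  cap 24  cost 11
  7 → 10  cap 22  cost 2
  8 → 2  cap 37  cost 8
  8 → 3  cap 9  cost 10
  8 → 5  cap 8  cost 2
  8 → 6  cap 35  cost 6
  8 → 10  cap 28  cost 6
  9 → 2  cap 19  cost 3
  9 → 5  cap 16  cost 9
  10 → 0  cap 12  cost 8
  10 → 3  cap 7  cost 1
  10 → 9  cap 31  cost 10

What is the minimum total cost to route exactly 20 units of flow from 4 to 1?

shortest-cost path #1: 4→6→5→1 push 14 @ unit cost 14 (adds 196)
shortest-cost path #2: 4→6→7→5→1 push 6 @ unit cost 14 (adds 84)
total cost = 280

Minimum cost for 20 units: 280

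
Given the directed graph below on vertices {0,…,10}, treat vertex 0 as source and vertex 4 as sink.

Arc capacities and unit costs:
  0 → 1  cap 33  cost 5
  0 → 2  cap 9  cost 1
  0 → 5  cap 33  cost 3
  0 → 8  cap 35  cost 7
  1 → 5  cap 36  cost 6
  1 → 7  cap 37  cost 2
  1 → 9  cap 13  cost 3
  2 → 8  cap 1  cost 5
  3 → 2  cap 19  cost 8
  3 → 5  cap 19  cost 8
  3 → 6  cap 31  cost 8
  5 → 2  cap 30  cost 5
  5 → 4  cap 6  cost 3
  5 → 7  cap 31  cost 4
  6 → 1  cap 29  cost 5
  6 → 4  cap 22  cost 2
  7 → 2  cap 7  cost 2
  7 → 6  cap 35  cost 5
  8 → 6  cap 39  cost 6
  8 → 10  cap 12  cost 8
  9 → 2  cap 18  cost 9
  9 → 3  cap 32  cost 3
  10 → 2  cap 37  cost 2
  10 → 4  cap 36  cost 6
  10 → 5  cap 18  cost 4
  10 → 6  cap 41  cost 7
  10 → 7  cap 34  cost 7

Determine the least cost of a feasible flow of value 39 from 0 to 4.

shortest-cost path #1: 0→5→4 push 6 @ unit cost 6 (adds 36)
shortest-cost path #2: 0→1→7→6→4 push 22 @ unit cost 14 (adds 308)
shortest-cost path #3: 0→2→8→10→4 push 1 @ unit cost 20 (adds 20)
shortest-cost path #4: 0→8→10→4 push 10 @ unit cost 21 (adds 210)
total cost = 574

Minimum cost for 39 units: 574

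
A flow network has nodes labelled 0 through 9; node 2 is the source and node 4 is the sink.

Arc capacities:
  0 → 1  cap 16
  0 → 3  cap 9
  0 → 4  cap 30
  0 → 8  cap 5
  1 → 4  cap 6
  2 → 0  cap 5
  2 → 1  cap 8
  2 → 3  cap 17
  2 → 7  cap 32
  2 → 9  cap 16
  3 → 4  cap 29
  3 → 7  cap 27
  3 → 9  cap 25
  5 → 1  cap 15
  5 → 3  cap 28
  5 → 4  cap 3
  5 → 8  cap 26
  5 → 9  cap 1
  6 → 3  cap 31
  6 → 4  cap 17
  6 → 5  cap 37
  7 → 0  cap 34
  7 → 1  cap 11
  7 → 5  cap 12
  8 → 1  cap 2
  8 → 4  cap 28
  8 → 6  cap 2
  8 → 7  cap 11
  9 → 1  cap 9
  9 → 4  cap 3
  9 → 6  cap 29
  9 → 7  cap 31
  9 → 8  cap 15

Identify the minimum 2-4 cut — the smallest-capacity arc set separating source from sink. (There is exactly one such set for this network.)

Min-cut arcs: {(1,4), (2,0), (2,3), (2,7), (2,9)} (total capacity 76)

augment #1: 2→0→4 push 5
augment #2: 2→1→4 push 6
augment #3: 2→3→4 push 17
augment #4: 2→9→4 push 3
augment #5: 2→7→0→4 push 25
augment #6: 2→7→5→4 push 3
augment #7: 2→9→6→4 push 13
augment #8: 2→7→0→3→4 push 4
max flow = 76; residual-reachable set from 2 gives S-side
cut edges (S→T): {(1,4), (2,0), (2,3), (2,7), (2,9)} total cap 76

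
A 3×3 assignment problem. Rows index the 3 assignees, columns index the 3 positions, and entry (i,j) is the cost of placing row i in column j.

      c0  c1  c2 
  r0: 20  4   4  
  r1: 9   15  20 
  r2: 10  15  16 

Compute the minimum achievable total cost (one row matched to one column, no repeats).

Minimum assignment cost: 28

optimal assignment: row0→col2 (cost 4), row1→col0 (cost 9), row2→col1 (cost 15)
total = 4 + 9 + 15 = 28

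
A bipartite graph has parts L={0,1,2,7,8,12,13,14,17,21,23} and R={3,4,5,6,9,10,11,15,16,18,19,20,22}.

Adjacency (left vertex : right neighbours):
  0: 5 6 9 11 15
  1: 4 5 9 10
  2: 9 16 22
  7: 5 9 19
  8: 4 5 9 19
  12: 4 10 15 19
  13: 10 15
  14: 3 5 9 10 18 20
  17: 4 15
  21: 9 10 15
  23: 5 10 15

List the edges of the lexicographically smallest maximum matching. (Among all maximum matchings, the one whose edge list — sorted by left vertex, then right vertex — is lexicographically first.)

Lex-smallest maximum matching: {(0,6), (1,4), (2,16), (7,5), (8,9), (12,19), (13,10), (14,3), (17,15)}

|M| = 9 (so the lex-smallest maximum matching has 9 edges)
process left vertices in ascending order; for each, take the smallest-labelled available neighbour that still permits 9 edges overall, or leave it unmatched if none does
lex-smallest matching: {0-6, 1-4, 2-16, 7-5, 8-9, 12-19, 13-10, 14-3, 17-15}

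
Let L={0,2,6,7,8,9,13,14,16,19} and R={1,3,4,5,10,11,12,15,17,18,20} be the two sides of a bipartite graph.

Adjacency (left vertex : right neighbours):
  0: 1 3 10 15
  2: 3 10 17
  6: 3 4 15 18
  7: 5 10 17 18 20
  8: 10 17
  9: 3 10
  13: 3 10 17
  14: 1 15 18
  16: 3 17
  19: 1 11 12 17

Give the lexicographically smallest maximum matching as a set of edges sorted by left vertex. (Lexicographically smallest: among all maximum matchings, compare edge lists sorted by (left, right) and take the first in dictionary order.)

Lex-smallest maximum matching: {(0,1), (2,3), (6,4), (7,5), (8,10), (13,17), (14,15), (19,11)}

|M| = 8 (so the lex-smallest maximum matching has 8 edges)
process left vertices in ascending order; for each, take the smallest-labelled available neighbour that still permits 8 edges overall, or leave it unmatched if none does
lex-smallest matching: {0-1, 2-3, 6-4, 7-5, 8-10, 13-17, 14-15, 19-11}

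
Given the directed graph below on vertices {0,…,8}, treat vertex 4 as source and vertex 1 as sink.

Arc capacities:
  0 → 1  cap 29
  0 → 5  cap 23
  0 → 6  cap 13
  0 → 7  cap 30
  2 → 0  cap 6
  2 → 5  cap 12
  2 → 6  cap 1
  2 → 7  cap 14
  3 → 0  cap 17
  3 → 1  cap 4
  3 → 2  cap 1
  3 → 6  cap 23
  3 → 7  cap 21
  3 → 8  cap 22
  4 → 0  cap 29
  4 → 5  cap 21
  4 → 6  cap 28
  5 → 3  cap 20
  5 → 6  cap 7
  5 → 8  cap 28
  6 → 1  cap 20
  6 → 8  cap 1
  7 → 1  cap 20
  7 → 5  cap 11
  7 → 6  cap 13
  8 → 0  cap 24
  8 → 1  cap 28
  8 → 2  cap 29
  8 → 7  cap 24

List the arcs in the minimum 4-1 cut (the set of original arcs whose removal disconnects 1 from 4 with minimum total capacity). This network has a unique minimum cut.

augment #1: 4→0→1 push 29
augment #2: 4→6→1 push 20
augment #3: 4→5→3→1 push 4
augment #4: 4→5→8→1 push 17
augment #5: 4→6→8→1 push 1
max flow = 71; residual-reachable set from 4 gives S-side
cut edges (S→T): {(4,0), (4,5), (6,1), (6,8)} total cap 71

Min-cut arcs: {(4,0), (4,5), (6,1), (6,8)} (total capacity 71)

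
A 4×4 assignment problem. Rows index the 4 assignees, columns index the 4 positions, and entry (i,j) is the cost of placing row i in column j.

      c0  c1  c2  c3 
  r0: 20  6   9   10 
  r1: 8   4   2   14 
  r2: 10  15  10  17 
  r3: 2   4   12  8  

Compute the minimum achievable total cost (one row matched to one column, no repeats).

one of 3 optimal assignments: row0→col1 (cost 6), row1→col2 (cost 2), row2→col0 (cost 10), row3→col3 (cost 8)
total = 6 + 2 + 10 + 8 = 26

Minimum assignment cost: 26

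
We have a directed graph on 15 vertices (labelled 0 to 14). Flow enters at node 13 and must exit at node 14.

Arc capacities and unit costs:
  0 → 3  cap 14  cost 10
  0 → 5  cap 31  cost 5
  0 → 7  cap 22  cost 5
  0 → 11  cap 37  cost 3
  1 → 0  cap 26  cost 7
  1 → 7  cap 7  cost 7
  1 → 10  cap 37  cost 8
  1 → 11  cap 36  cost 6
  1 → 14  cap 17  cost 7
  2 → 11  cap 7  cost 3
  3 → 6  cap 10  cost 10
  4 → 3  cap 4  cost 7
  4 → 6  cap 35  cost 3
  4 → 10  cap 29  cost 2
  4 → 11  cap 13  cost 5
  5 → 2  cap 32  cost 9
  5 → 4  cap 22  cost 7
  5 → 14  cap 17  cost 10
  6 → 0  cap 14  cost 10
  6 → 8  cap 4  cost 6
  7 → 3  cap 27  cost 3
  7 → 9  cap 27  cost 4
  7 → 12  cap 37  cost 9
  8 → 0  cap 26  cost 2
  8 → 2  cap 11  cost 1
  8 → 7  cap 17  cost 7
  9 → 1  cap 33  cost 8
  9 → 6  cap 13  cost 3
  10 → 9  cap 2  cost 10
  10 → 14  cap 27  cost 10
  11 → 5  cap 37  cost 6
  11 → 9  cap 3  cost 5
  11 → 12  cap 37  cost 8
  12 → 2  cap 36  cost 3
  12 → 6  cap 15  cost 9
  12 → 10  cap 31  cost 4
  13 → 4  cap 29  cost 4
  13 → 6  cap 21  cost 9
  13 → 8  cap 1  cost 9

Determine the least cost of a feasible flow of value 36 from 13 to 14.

Minimum cost for 36 units: 704

shortest-cost path #1: 13→4→10→14 push 27 @ unit cost 16 (adds 432)
shortest-cost path #2: 13→4→11→5→14 push 2 @ unit cost 25 (adds 50)
shortest-cost path #3: 13→8→0→5→14 push 1 @ unit cost 26 (adds 26)
shortest-cost path #4: 13→6→8→0→5→14 push 4 @ unit cost 32 (adds 128)
shortest-cost path #5: 13→6→0→5→14 push 2 @ unit cost 34 (adds 68)
total cost = 704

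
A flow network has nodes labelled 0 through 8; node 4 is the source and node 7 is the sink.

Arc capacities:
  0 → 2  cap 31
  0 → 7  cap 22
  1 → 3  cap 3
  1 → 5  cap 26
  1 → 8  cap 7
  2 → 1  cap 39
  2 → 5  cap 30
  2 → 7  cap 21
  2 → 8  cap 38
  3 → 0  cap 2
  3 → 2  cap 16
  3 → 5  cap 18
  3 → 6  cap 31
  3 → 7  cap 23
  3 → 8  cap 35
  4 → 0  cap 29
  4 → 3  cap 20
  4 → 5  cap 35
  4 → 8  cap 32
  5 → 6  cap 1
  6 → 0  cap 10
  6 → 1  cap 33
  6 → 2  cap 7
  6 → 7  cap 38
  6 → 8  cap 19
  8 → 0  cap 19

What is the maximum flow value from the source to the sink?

augment #1: 4→0→7 bottleneck 22, total now 22
augment #2: 4→3→7 bottleneck 20, total now 42
augment #3: 4→0→2→7 bottleneck 7, total now 49
augment #4: 4→5→6→7 bottleneck 1, total now 50
augment #5: 4→8→0→2→7 bottleneck 14, total now 64
augment #6: 4→8→0→2→1→3→7 bottleneck 3, total now 67

Maximum flow value: 67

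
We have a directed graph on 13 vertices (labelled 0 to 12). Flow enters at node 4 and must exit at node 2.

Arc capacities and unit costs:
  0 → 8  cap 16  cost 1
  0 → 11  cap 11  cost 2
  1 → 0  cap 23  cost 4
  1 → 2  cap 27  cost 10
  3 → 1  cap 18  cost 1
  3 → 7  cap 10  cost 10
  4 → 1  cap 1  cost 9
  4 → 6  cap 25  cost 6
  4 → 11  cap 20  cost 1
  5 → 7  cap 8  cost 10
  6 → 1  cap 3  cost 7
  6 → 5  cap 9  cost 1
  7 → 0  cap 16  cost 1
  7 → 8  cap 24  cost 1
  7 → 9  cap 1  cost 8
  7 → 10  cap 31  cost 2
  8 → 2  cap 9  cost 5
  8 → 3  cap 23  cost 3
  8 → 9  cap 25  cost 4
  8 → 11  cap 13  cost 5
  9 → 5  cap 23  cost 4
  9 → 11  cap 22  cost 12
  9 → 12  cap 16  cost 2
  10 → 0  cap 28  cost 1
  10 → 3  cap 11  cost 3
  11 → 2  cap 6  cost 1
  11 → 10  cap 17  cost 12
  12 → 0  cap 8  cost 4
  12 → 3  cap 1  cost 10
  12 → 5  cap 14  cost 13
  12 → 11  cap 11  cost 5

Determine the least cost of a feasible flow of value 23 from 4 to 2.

Minimum cost for 23 units: 388

shortest-cost path #1: 4→11→2 push 6 @ unit cost 2 (adds 12)
shortest-cost path #2: 4→1→2 push 1 @ unit cost 19 (adds 19)
shortest-cost path #3: 4→11→10→0→8→2 push 9 @ unit cost 20 (adds 180)
shortest-cost path #4: 4→6→1→2 push 3 @ unit cost 23 (adds 69)
shortest-cost path #5: 4→11→10→3→1→2 push 4 @ unit cost 27 (adds 108)
total cost = 388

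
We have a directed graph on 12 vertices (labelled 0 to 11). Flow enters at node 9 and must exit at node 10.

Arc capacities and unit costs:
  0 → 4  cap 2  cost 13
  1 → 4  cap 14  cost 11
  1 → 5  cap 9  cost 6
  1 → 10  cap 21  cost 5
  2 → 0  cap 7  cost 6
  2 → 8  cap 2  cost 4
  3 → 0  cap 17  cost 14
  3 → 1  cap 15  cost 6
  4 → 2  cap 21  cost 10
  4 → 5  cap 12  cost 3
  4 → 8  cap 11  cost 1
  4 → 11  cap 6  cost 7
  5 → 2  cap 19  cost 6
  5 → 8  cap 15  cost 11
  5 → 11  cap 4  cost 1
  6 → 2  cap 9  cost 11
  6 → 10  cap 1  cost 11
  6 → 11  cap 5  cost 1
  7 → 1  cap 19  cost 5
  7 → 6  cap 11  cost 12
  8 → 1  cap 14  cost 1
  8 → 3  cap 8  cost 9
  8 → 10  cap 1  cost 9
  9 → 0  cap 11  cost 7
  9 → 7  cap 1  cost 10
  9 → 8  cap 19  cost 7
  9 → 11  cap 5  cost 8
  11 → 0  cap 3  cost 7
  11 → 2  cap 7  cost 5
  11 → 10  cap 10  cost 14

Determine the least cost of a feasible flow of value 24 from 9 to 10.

shortest-cost path #1: 9→8→1→10 push 14 @ unit cost 13 (adds 182)
shortest-cost path #2: 9→8→10 push 1 @ unit cost 16 (adds 16)
shortest-cost path #3: 9→7→1→10 push 1 @ unit cost 20 (adds 20)
shortest-cost path #4: 9→11→10 push 5 @ unit cost 22 (adds 110)
shortest-cost path #5: 9→8→3→1→10 push 3 @ unit cost 27 (adds 81)
total cost = 409

Minimum cost for 24 units: 409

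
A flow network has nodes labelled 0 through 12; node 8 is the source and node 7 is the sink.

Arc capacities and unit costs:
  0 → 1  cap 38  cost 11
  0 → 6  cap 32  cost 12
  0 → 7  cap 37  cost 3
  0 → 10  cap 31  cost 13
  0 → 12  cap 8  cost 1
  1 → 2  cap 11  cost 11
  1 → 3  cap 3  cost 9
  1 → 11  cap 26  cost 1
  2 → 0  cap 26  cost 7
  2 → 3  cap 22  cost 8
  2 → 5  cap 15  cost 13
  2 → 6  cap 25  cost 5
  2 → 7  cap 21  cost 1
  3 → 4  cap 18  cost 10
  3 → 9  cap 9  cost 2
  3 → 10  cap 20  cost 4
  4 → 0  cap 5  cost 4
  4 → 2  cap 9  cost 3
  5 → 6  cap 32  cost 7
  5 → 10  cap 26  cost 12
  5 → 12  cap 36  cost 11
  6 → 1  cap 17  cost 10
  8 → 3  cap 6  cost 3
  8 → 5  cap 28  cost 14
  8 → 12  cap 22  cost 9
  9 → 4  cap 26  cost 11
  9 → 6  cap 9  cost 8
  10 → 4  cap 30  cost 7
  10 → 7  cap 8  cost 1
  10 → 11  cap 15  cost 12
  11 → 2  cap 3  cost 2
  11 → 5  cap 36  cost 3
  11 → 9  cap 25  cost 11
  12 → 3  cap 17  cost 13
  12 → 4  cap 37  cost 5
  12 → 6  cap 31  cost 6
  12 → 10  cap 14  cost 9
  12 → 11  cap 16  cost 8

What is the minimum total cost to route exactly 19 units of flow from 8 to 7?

Minimum cost for 19 units: 288

shortest-cost path #1: 8→3→10→7 push 6 @ unit cost 8 (adds 48)
shortest-cost path #2: 8→12→4→2→7 push 9 @ unit cost 18 (adds 162)
shortest-cost path #3: 8→12→10→7 push 2 @ unit cost 19 (adds 38)
shortest-cost path #4: 8→12→11→2→7 push 2 @ unit cost 20 (adds 40)
total cost = 288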